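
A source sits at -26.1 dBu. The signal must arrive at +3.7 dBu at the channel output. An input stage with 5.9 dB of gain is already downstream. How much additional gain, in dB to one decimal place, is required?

23.9 dB

The required make-up gain is the shortfall in the dB sum.
G = +3.7 − (-26.1) − 5.9 = 23.9 dB.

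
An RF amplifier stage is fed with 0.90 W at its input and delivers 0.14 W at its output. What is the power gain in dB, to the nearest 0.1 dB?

Power ratio → dB uses the 10·log₁₀ form:
10·log₁₀(0.14/0.90) = 10·log₁₀(0.1556) = -8.1 dB.

-8.1 dB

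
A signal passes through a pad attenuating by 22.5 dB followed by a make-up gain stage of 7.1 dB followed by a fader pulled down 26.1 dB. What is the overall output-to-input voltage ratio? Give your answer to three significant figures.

Net gain = (−22.5) + 7.1 + (−26.1) = -41.5 dB.
Voltage ratio = 10^(-41.5/20) = 0.00841.

0.00841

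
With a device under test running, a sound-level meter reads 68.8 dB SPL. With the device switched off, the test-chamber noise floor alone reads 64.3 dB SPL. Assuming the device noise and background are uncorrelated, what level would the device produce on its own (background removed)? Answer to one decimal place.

66.9 dB SPL

Background correction is a power subtraction:
L_src = 10·log₁₀(10^(68.8/10) − 10^(64.3/10)) = 10·log₁₀(4894000) = 66.9 dB SPL.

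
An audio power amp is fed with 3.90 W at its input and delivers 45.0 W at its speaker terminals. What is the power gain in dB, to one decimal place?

For a power ratio, dB = 10·log₁₀(P₂/P₁).
10·log₁₀(45.0/3.90) = 10·log₁₀(11.54) = 10.6 dB.

10.6 dB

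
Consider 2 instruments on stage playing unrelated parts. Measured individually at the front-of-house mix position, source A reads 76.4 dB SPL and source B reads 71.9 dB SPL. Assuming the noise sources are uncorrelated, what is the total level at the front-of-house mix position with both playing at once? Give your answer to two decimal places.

Add the sources as powers (linear), then convert back to dB:
L_total = 10·log₁₀(10^(76.4/10) + 10^(71.9/10)) = 10·log₁₀(59140000) = 77.72 dB SPL.

77.72 dB SPL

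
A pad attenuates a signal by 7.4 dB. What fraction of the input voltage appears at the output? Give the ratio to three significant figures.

0.427

Voltage ratio = 10^(dB/20).
10^(-7.4/20) = 10^(-0.3700) = 0.427.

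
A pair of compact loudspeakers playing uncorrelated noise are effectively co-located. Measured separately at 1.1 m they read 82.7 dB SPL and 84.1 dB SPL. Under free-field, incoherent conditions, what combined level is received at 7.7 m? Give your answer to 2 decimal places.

Combined at 1.1 m: 10·log₁₀(10^(82.7/10)+10^(84.1/10)) = 86.466 dB SPL.
Then apply −20·log₁₀(7.7/1.1) = -16.902 dB → 69.56 dB SPL.

69.56 dB SPL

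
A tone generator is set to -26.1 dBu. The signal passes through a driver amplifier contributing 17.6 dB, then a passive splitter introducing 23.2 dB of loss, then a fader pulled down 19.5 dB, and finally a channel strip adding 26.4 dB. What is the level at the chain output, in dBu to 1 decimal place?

Cascaded gains and losses add directly in dB.
-26.1 + 17.6 − 23.2 − 19.5 + 26.4 = -24.8 dBu.

-24.8 dBu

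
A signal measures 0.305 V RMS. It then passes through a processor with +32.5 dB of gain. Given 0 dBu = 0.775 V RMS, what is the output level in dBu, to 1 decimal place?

+24.4 dBu

Input level: 20·log₁₀(0.305/0.775) = -8.10 dBu.
Output: -8.10 + 32.5 = +24.4 dBu.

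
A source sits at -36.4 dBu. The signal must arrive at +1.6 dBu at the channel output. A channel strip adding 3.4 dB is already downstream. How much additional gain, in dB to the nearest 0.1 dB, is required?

34.6 dB

The required make-up gain is the shortfall in the dB sum.
G = +1.6 − (-36.4) − 3.4 = 34.6 dB.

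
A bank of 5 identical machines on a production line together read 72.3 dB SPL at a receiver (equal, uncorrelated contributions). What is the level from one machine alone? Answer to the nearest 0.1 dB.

65.3 dB SPL

5 equal incoherent sources add 10·log₁₀(5) = 6.99 dB over one source.
L_one = 72.3 − 6.99 = 65.3 dB SPL.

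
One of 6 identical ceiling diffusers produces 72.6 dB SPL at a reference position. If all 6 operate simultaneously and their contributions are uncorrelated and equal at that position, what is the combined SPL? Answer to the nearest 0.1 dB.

6 equal incoherent sources raise the level by 10·log₁₀(6) = 7.78 dB.
L_total = 72.6 + 7.78 = 80.4 dB SPL.

80.4 dB SPL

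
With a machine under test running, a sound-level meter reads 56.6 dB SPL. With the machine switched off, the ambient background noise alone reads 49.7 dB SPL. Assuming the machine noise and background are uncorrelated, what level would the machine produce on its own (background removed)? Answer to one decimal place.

55.6 dB SPL

Subtract intensities: L_src = 10·log₁₀(10^(L_total/10) − 10^(L_bg/10)).
L_src = 10·log₁₀(10^(56.6/10) − 10^(49.7/10)) = 10·log₁₀(363800) = 55.6 dB SPL.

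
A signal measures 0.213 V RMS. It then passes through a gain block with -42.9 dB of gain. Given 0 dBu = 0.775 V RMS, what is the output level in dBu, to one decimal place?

Input level: 20·log₁₀(0.213/0.775) = -11.22 dBu.
Output: -11.22 − 42.9 = -54.1 dBu.

-54.1 dBu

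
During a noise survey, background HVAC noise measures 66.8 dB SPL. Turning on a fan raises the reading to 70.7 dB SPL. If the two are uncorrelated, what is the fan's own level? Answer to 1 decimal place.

68.4 dB SPL

Remove the background by subtracting linear intensities:
L_src = 10·log₁₀(10^(70.7/10) − 10^(66.8/10)) = 10·log₁₀(6963000) = 68.4 dB SPL.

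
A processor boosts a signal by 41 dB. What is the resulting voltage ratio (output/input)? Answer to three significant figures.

Voltage ratio = 10^(dB/20).
10^(41/20) = 10^(2.050) = 112.

112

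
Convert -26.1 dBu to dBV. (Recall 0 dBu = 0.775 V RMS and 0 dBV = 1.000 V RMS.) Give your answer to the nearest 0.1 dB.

The offset between the scales is 20·log₁₀(0.775/1.000) = −2.214 dB.
So dBV = -26.1 − 2.214 = -28.3 dBV.

-28.3 dBV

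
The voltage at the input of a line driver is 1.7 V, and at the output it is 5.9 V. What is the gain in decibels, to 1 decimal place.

10.8 dB

Voltage is an amplitude quantity, so gain = 20·log₁₀(V_out/V_in).
20·log₁₀(5.9/1.7) = 20·log₁₀(3.471) = 10.8 dB.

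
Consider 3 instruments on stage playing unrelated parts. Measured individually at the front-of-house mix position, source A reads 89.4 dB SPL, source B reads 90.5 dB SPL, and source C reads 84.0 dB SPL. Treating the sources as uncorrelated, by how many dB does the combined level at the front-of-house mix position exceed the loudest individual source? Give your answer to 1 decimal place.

3.0 dB

Add the sources as powers (linear), then convert back to dB:
L_total = 10·log₁₀(10^(89.4/10) + 10^(90.5/10) + 10^(84.0/10)) = 93.51 dB SPL.
Excess over the loudest (90.5 dB): 93.51 − 90.5 = 3.0 dB.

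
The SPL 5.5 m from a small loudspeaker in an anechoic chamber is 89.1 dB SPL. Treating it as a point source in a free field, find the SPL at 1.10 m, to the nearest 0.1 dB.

103.1 dB SPL

Inverse-square spreading gives ΔL = −20·log₁₀(d₂/d₁).
ΔL = −20·log₁₀(1.10/5.5) = 13.98 dB, so L₂ = 89.1 + (13.98) = 103.1 dB SPL.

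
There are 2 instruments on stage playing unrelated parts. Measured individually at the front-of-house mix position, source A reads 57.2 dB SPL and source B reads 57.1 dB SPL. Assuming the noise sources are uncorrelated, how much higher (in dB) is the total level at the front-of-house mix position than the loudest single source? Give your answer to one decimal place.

3.0 dB

Incoherent sources sum as intensities:
L_total = 10·log₁₀(10^(57.2/10) + 10^(57.1/10)) = 60.16 dB SPL.
Excess over the loudest (57.2 dB): 60.16 − 57.2 = 3.0 dB.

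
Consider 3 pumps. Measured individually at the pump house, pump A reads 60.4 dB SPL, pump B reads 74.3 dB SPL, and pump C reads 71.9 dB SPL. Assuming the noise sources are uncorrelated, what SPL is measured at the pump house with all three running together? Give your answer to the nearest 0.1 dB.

76.4 dB SPL

Add the sources as powers (linear), then convert back to dB:
L_total = 10·log₁₀(10^(60.4/10) + 10^(74.3/10) + 10^(71.9/10)) = 10·log₁₀(43500000) = 76.4 dB SPL.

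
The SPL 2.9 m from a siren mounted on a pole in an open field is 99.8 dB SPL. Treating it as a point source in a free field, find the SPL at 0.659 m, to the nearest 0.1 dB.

Inverse-square spreading gives ΔL = −20·log₁₀(d₂/d₁).
ΔL = −20·log₁₀(0.659/2.9) = 12.87 dB, so L₂ = 99.8 + (12.87) = 112.7 dB SPL.

112.7 dB SPL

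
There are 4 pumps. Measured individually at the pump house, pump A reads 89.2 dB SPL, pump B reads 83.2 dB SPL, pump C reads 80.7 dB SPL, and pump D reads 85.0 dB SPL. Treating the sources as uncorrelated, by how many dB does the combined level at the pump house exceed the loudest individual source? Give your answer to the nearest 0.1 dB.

2.5 dB

Incoherent sources sum as intensities:
L_total = 10·log₁₀(10^(89.2/10) + 10^(83.2/10) + 10^(80.7/10) + 10^(85.0/10)) = 91.69 dB SPL.
Excess over the loudest (89.2 dB): 91.69 − 89.2 = 2.5 dB.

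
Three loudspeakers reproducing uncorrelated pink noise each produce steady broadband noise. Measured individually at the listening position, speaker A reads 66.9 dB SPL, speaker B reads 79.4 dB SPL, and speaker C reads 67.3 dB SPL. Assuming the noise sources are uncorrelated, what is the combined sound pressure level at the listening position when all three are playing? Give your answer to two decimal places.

79.88 dB SPL

Uncorrelated sources add in intensity (power), not in dB.
L_total = 10·log₁₀(10^(66.9/10) + 10^(79.4/10) + 10^(67.3/10)) = 10·log₁₀(97360000) = 79.88 dB SPL.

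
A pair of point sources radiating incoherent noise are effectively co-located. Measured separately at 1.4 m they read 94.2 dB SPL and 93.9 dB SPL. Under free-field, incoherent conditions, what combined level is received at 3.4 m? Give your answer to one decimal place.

89.4 dB SPL

Combined at 1.4 m: 10·log₁₀(10^(94.2/10)+10^(93.9/10)) = 97.06 dB SPL.
Then apply −20·log₁₀(3.4/1.4) = -7.71 dB → 89.4 dB SPL.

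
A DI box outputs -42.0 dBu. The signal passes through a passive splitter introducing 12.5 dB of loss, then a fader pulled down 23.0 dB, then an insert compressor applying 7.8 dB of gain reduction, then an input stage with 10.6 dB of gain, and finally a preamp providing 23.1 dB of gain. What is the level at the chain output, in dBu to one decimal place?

-51.6 dBu

Cascaded gains and losses add directly in dB.
-42.0 − 12.5 − 23.0 − 7.8 + 10.6 + 23.1 = -51.6 dBu.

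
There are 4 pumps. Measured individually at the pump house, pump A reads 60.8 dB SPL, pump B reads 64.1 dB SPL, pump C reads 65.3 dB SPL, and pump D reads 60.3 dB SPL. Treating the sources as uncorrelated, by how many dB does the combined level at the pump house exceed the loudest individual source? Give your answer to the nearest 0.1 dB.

3.9 dB

Incoherent sources sum as intensities:
L_total = 10·log₁₀(10^(60.8/10) + 10^(64.1/10) + 10^(65.3/10) + 10^(60.3/10)) = 69.16 dB SPL.
Excess over the loudest (65.3 dB): 69.16 − 65.3 = 3.9 dB.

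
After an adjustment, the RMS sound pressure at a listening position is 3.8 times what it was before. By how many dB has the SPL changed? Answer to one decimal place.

SPL change from a pressure ratio uses the 20·log₁₀ form:
20·log₁₀(3.8) = 11.6 dB.

11.6 dB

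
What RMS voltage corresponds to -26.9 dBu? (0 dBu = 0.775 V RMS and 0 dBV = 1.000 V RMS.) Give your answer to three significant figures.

0.0350 V

V = 0.775 V × 10^(-26.9/20).
= 0.775 × 0.04519 = 0.0350 V.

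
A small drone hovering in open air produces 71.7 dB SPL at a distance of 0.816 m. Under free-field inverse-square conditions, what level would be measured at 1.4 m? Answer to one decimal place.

67.0 dB SPL

Inverse-square spreading gives ΔL = −20·log₁₀(d₂/d₁).
ΔL = −20·log₁₀(1.4/0.816) = -4.69 dB, so L₂ = 71.7 + (-4.69) = 67.0 dB SPL.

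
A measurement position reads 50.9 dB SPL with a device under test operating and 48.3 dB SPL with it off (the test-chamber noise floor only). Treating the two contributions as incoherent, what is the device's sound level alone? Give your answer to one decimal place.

Subtract intensities: L_src = 10·log₁₀(10^(L_total/10) − 10^(L_bg/10)).
L_src = 10·log₁₀(10^(50.9/10) − 10^(48.3/10)) = 10·log₁₀(55420) = 47.4 dB SPL.

47.4 dB SPL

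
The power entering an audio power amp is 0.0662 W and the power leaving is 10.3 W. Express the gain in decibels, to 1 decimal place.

For a power ratio, dB = 10·log₁₀(P₂/P₁).
10·log₁₀(10.3/0.0662) = 10·log₁₀(155.6) = 21.9 dB.

21.9 dB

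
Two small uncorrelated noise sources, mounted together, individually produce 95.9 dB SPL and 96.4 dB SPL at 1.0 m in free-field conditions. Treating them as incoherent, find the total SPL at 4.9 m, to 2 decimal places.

85.36 dB SPL

Combined at 1.0 m: 10·log₁₀(10^(95.9/10)+10^(96.4/10)) = 99.167 dB SPL.
Then apply −20·log₁₀(4.9/1.0) = -13.804 dB → 85.36 dB SPL.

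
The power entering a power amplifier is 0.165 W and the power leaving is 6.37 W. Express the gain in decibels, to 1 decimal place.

Power ratio → dB uses the 10·log₁₀ form:
10·log₁₀(6.37/0.165) = 10·log₁₀(38.61) = 15.9 dB.

15.9 dB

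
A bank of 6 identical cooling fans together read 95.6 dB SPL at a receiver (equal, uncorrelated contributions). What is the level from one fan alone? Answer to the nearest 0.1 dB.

6 equal incoherent sources add 10·log₁₀(6) = 7.78 dB over one source.
L_one = 95.6 − 7.78 = 87.8 dB SPL.

87.8 dB SPL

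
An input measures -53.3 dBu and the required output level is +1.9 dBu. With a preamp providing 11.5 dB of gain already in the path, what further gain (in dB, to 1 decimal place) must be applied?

The required make-up gain is the shortfall in the dB sum.
G = +1.9 − (-53.3) − 11.5 = 43.7 dB.

43.7 dB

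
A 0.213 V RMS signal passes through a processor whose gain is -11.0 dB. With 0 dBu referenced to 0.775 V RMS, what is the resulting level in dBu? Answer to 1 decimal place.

Input level: 20·log₁₀(0.213/0.775) = -11.22 dBu.
Output: -11.22 − 11.0 = -22.2 dBu.

-22.2 dBu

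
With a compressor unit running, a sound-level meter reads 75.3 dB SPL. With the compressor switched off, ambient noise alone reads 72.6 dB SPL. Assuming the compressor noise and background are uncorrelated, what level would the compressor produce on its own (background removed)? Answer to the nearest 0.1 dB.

Subtract intensities: L_src = 10·log₁₀(10^(L_total/10) − 10^(L_bg/10)).
L_src = 10·log₁₀(10^(75.3/10) − 10^(72.6/10)) = 10·log₁₀(15690000) = 72.0 dB SPL.

72.0 dB SPL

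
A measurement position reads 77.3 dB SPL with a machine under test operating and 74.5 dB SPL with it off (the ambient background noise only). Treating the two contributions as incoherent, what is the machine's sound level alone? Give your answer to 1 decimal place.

74.1 dB SPL

Remove the background by subtracting linear intensities:
L_src = 10·log₁₀(10^(77.3/10) − 10^(74.5/10)) = 10·log₁₀(25520000) = 74.1 dB SPL.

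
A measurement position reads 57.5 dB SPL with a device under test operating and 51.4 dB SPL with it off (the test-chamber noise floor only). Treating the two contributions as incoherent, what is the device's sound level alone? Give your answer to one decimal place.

Subtract intensities: L_src = 10·log₁₀(10^(L_total/10) − 10^(L_bg/10)).
L_src = 10·log₁₀(10^(57.5/10) − 10^(51.4/10)) = 10·log₁₀(424300) = 56.3 dB SPL.

56.3 dB SPL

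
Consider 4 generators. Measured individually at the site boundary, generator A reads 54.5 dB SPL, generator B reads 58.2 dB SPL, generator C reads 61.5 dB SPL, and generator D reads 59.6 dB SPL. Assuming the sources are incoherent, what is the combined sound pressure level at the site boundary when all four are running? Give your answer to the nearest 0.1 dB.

65.1 dB SPL

Add the sources as powers (linear), then convert back to dB:
L_total = 10·log₁₀(10^(54.5/10) + 10^(58.2/10) + 10^(61.5/10) + 10^(59.6/10)) = 10·log₁₀(3267000) = 65.1 dB SPL.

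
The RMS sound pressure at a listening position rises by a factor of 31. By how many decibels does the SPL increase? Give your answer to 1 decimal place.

29.8 dB

SPL change from a pressure ratio uses the 20·log₁₀ form:
20·log₁₀(31) = 29.8 dB.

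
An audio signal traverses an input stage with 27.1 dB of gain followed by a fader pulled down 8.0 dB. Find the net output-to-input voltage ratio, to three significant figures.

Net gain = 27.1 + (−8.0) = 19.1 dB.
Voltage ratio = 10^(19.1/20) = 9.02.

9.02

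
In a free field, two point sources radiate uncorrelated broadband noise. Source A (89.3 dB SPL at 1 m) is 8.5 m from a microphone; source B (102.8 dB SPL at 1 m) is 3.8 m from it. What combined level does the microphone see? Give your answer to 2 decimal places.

91.24 dB SPL

At the listener: L_A = 89.3 − 20·log₁₀(8.5) = 70.712 dB; L_B = 102.8 − 20·log₁₀(3.8) = 91.204 dB.
Combined: 10·log₁₀(10^(70.712/10)+10^(91.204/10)) = 91.24 dB SPL.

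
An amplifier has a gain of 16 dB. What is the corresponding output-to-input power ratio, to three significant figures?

39.8

Power ratio = 10^(dB/10).
10^(16/10) = 10^(1.600) = 39.8.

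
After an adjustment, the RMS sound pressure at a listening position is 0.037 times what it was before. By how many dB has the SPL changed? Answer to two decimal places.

SPL change from a pressure ratio uses the 20·log₁₀ form:
20·log₁₀(0.037) = -28.64 dB.

-28.64 dB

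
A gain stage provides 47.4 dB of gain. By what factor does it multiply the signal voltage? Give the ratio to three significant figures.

Voltage ratio = 10^(dB/20).
10^(47.4/20) = 10^(2.370) = 234.

234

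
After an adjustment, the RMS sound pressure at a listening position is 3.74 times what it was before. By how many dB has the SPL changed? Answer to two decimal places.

11.46 dB

Sound pressure is an amplitude quantity: ΔL = 20·log₁₀(p₂/p₁).
20·log₁₀(3.74) = 11.46 dB.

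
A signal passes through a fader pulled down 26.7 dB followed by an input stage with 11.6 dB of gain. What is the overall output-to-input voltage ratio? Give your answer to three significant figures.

0.176

Net gain = (−26.7) + 11.6 = -15.1 dB.
Voltage ratio = 10^(-15.1/20) = 0.176.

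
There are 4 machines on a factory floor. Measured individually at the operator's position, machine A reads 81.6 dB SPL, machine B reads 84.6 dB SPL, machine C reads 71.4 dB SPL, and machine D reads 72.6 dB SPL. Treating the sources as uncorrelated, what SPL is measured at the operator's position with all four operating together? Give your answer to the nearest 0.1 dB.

Uncorrelated sources add in intensity (power), not in dB.
L_total = 10·log₁₀(10^(81.6/10) + 10^(84.6/10) + 10^(71.4/10) + 10^(72.6/10)) = 10·log₁₀(464900000) = 86.7 dB SPL.

86.7 dB SPL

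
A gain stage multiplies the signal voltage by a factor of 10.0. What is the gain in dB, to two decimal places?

20.00 dB

Voltage ratio → dB uses the 20·log₁₀ form:
20·log₁₀(10.0) = 20.00 dB.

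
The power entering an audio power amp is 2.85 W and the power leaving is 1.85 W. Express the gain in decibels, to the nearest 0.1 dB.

For a power ratio, dB = 10·log₁₀(P₂/P₁).
10·log₁₀(1.85/2.85) = 10·log₁₀(0.6491) = -1.9 dB.

-1.9 dB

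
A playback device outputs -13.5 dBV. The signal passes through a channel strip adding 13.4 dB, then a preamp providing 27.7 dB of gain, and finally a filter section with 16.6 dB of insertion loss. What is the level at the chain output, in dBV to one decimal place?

Cascaded gains and losses add directly in dB.
-13.5 + 13.4 + 27.7 − 16.6 = +11.0 dBV.

+11.0 dBV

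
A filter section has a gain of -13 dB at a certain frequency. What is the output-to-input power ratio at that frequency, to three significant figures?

Power ratio = 10^(dB/10).
10^(-13/10) = 10^(-1.300) = 0.0501.

0.0501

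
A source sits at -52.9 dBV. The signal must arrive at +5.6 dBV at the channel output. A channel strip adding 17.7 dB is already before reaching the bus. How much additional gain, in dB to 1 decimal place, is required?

40.8 dB

The required make-up gain is the shortfall in the dB sum.
G = +5.6 − (-52.9) − 17.7 = 40.8 dB.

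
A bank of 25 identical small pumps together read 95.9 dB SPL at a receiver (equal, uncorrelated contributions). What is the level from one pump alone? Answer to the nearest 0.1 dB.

25 equal incoherent sources add 10·log₁₀(25) = 13.98 dB over one source.
L_one = 95.9 − 13.98 = 81.9 dB SPL.

81.9 dB SPL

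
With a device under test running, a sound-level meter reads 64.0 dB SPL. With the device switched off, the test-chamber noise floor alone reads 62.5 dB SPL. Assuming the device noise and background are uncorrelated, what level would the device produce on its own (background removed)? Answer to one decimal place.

58.7 dB SPL

Background correction is a power subtraction:
L_src = 10·log₁₀(10^(64.0/10) − 10^(62.5/10)) = 10·log₁₀(733600) = 58.7 dB SPL.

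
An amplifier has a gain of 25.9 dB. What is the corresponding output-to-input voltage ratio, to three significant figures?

19.7

Voltage ratio = 10^(dB/20).
10^(25.9/20) = 10^(1.295) = 19.7.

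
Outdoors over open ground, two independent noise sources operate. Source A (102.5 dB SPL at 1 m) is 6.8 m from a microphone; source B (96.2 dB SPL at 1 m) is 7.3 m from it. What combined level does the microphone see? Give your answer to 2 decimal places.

86.65 dB SPL

At the listener: L_A = 102.5 − 20·log₁₀(6.8) = 85.850 dB; L_B = 96.2 − 20·log₁₀(7.3) = 78.934 dB.
Combined: 10·log₁₀(10^(85.850/10)+10^(78.934/10)) = 86.65 dB SPL.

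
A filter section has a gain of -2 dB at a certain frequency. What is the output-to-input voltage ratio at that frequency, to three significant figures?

0.794

Voltage ratio = 10^(dB/20).
10^(-2/20) = 10^(-0.1000) = 0.794.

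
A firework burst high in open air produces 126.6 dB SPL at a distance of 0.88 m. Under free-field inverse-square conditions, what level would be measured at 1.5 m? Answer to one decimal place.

122.0 dB SPL

For a point source in a free field, ΔL = −20·log₁₀(d₂/d₁).
ΔL = −20·log₁₀(1.5/0.88) = -4.63 dB, so L₂ = 126.6 + (-4.63) = 122.0 dB SPL.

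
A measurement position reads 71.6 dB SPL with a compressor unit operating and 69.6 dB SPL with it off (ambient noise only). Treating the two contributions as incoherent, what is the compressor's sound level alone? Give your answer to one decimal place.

67.3 dB SPL

Background correction is a power subtraction:
L_src = 10·log₁₀(10^(71.6/10) − 10^(69.6/10)) = 10·log₁₀(5334000) = 67.3 dB SPL.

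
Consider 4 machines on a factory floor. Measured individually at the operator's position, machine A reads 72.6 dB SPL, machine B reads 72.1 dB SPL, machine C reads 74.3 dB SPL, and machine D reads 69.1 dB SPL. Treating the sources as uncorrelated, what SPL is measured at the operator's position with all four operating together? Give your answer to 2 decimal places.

78.42 dB SPL

Add the sources as powers (linear), then convert back to dB:
L_total = 10·log₁₀(10^(72.6/10) + 10^(72.1/10) + 10^(74.3/10) + 10^(69.1/10)) = 10·log₁₀(69460000) = 78.42 dB SPL.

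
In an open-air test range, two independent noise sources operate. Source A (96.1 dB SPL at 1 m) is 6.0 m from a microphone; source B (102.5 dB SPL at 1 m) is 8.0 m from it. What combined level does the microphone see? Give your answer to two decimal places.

85.92 dB SPL

At the listener: L_A = 96.1 − 20·log₁₀(6.0) = 80.537 dB; L_B = 102.5 − 20·log₁₀(8.0) = 84.438 dB.
Combined: 10·log₁₀(10^(80.537/10)+10^(84.438/10)) = 85.92 dB SPL.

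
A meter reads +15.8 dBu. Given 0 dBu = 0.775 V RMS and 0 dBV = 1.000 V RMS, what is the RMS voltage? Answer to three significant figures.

V = 0.775 V × 10^(+15.8/20).
= 0.775 × 6.166 = 4.78 V.

4.78 V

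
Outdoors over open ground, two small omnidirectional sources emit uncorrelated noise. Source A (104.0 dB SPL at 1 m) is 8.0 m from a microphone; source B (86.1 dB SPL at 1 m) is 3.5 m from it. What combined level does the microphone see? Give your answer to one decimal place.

86.3 dB SPL

At the listener: L_A = 104.0 − 20·log₁₀(8.0) = 85.94 dB; L_B = 86.1 − 20·log₁₀(3.5) = 75.22 dB.
Combined: 10·log₁₀(10^(85.94/10)+10^(75.22/10)) = 86.3 dB SPL.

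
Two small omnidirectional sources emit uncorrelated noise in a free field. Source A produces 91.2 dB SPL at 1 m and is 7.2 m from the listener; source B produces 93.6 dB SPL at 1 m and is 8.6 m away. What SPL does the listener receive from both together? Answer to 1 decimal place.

At the listener: L_A = 91.2 − 20·log₁₀(7.2) = 74.05 dB; L_B = 93.6 − 20·log₁₀(8.6) = 74.91 dB.
Combined: 10·log₁₀(10^(74.05/10)+10^(74.91/10)) = 77.5 dB SPL.

77.5 dB SPL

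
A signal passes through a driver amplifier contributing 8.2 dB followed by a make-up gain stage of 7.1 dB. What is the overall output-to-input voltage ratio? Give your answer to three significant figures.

Net gain = 8.2 + 7.1 = 15.3 dB.
Voltage ratio = 10^(15.3/20) = 5.82.

5.82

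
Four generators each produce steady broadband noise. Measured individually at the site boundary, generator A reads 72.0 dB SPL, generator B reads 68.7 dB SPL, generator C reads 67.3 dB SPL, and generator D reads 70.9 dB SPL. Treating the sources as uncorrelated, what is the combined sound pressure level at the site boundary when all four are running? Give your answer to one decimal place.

76.1 dB SPL

Uncorrelated sources add in intensity (power), not in dB.
L_total = 10·log₁₀(10^(72.0/10) + 10^(68.7/10) + 10^(67.3/10) + 10^(70.9/10)) = 10·log₁₀(40940000) = 76.1 dB SPL.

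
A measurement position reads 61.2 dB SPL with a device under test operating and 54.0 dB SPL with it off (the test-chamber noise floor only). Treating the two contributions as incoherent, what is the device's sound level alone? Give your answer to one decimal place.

Background correction is a power subtraction:
L_src = 10·log₁₀(10^(61.2/10) − 10^(54.0/10)) = 10·log₁₀(1067000) = 60.3 dB SPL.

60.3 dB SPL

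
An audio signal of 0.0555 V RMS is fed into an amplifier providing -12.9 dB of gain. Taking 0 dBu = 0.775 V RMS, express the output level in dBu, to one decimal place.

-35.8 dBu

Input level: 20·log₁₀(0.0555/0.775) = -22.90 dBu.
Output: -22.90 − 12.9 = -35.8 dBu.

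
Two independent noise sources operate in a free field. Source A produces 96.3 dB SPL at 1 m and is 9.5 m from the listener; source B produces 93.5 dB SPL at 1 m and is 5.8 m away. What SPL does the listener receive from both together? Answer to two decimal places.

80.56 dB SPL

At the listener: L_A = 96.3 − 20·log₁₀(9.5) = 76.746 dB; L_B = 93.5 − 20·log₁₀(5.8) = 78.231 dB.
Combined: 10·log₁₀(10^(76.746/10)+10^(78.231/10)) = 80.56 dB SPL.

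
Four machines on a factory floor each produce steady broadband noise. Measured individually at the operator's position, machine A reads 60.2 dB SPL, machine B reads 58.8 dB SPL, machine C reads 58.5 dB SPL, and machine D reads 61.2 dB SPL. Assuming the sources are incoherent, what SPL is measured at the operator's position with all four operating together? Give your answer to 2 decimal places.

65.83 dB SPL

Incoherent sources sum as intensities:
L_total = 10·log₁₀(10^(60.2/10) + 10^(58.8/10) + 10^(58.5/10) + 10^(61.2/10)) = 10·log₁₀(3832000) = 65.83 dB SPL.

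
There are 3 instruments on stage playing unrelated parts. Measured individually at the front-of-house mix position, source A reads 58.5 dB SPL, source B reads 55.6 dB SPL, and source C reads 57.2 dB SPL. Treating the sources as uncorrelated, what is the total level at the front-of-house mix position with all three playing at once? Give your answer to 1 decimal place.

62.0 dB SPL

Uncorrelated sources add in intensity (power), not in dB.
L_total = 10·log₁₀(10^(58.5/10) + 10^(55.6/10) + 10^(57.2/10)) = 10·log₁₀(1596000) = 62.0 dB SPL.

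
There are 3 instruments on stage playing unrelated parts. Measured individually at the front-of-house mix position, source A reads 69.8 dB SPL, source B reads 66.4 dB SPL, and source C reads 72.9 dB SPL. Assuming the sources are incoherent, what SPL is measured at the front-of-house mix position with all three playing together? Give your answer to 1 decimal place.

75.2 dB SPL

Add the sources as powers (linear), then convert back to dB:
L_total = 10·log₁₀(10^(69.8/10) + 10^(66.4/10) + 10^(72.9/10)) = 10·log₁₀(33410000) = 75.2 dB SPL.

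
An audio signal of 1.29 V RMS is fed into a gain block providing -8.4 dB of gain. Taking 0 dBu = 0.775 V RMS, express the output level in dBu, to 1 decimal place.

-4.0 dBu

Input level: 20·log₁₀(1.29/0.775) = 4.43 dBu.
Output: 4.43 − 8.4 = -4.0 dBu.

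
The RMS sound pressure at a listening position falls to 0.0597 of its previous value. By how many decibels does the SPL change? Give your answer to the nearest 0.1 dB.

-24.5 dB

SPL change from a pressure ratio uses the 20·log₁₀ form:
20·log₁₀(0.0597) = -24.5 dB.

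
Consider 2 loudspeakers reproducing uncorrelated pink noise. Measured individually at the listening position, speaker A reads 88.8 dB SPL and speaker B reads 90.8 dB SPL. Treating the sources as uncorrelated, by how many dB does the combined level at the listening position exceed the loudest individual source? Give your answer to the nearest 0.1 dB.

Add the sources as powers (linear), then convert back to dB:
L_total = 10·log₁₀(10^(88.8/10) + 10^(90.8/10)) = 92.92 dB SPL.
Excess over the loudest (90.8 dB): 92.92 − 90.8 = 2.1 dB.

2.1 dB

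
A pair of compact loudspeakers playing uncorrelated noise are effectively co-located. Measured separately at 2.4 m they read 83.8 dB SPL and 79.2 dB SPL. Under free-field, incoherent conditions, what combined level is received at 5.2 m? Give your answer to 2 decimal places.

78.38 dB SPL

Combined at 2.4 m: 10·log₁₀(10^(83.8/10)+10^(79.2/10)) = 85.093 dB SPL.
Then apply −20·log₁₀(5.2/2.4) = -6.716 dB → 78.38 dB SPL.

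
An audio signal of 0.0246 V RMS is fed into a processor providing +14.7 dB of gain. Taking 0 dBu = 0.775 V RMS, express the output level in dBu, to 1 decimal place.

Input level: 20·log₁₀(0.0246/0.775) = -29.97 dBu.
Output: -29.97 + 14.7 = -15.3 dBu.

-15.3 dBu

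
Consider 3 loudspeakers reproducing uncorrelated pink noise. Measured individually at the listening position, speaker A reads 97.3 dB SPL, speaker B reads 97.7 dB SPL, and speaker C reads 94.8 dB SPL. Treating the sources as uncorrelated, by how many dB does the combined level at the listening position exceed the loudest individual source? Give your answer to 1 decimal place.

3.8 dB

Add the sources as powers (linear), then convert back to dB:
L_total = 10·log₁₀(10^(97.3/10) + 10^(97.7/10) + 10^(94.8/10)) = 101.55 dB SPL.
Excess over the loudest (97.7 dB): 101.55 − 97.7 = 3.8 dB.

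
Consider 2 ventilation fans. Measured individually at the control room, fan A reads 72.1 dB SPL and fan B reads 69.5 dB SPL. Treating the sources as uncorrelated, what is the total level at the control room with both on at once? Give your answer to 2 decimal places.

74.00 dB SPL

Add the sources as powers (linear), then convert back to dB:
L_total = 10·log₁₀(10^(72.1/10) + 10^(69.5/10)) = 10·log₁₀(25130000) = 74.00 dB SPL.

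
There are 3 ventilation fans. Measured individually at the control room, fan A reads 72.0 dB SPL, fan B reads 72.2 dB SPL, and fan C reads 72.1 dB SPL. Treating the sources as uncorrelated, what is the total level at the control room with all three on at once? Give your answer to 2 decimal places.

Add the sources as powers (linear), then convert back to dB:
L_total = 10·log₁₀(10^(72.0/10) + 10^(72.2/10) + 10^(72.1/10)) = 10·log₁₀(48660000) = 76.87 dB SPL.

76.87 dB SPL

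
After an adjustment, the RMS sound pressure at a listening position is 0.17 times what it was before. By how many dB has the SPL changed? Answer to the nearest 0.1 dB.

SPL change from a pressure ratio uses the 20·log₁₀ form:
20·log₁₀(0.17) = -15.4 dB.

-15.4 dB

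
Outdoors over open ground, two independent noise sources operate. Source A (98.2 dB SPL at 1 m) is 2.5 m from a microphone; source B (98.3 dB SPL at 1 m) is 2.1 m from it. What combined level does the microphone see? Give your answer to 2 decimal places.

94.13 dB SPL

At the listener: L_A = 98.2 − 20·log₁₀(2.5) = 90.241 dB; L_B = 98.3 − 20·log₁₀(2.1) = 91.856 dB.
Combined: 10·log₁₀(10^(90.241/10)+10^(91.856/10)) = 94.13 dB SPL.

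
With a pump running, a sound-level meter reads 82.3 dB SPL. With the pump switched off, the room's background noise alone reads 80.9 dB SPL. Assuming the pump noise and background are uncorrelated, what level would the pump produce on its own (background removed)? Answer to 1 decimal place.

76.7 dB SPL

Subtract intensities: L_src = 10·log₁₀(10^(L_total/10) − 10^(L_bg/10)).
L_src = 10·log₁₀(10^(82.3/10) − 10^(80.9/10)) = 10·log₁₀(46800000) = 76.7 dB SPL.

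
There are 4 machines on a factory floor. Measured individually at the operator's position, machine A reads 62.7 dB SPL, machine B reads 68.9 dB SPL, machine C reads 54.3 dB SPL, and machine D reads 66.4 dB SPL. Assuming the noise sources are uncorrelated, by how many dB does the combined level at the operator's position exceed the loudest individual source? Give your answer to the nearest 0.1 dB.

Incoherent sources sum as intensities:
L_total = 10·log₁₀(10^(62.7/10) + 10^(68.9/10) + 10^(54.3/10) + 10^(66.4/10)) = 71.54 dB SPL.
Excess over the loudest (68.9 dB): 71.54 − 68.9 = 2.6 dB.

2.6 dB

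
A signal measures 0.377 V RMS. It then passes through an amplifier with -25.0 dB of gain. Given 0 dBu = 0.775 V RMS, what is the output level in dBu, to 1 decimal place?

-31.3 dBu

Input level: 20·log₁₀(0.377/0.775) = -6.26 dBu.
Output: -6.26 − 25.0 = -31.3 dBu.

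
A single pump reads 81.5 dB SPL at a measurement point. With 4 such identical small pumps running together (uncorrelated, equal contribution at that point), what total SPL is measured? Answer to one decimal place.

87.5 dB SPL

4 equal incoherent sources raise the level by 10·log₁₀(4) = 6.02 dB.
L_total = 81.5 + 6.02 = 87.5 dB SPL.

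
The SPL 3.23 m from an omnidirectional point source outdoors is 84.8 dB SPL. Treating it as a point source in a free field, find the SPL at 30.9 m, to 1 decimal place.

65.2 dB SPL

Free-field point source: level drops by 20·log₁₀ of the distance ratio.
ΔL = −20·log₁₀(30.9/3.23) = -19.62 dB, so L₂ = 84.8 + (-19.62) = 65.2 dB SPL.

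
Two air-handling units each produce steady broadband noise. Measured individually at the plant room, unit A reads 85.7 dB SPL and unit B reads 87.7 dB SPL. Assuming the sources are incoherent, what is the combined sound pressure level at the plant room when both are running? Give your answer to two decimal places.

89.82 dB SPL

Incoherent sources sum as intensities:
L_total = 10·log₁₀(10^(85.7/10) + 10^(87.7/10)) = 10·log₁₀(960400000) = 89.82 dB SPL.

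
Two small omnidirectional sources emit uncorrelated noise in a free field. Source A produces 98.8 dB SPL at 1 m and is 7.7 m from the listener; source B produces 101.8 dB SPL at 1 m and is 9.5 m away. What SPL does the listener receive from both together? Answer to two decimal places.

84.71 dB SPL

At the listener: L_A = 98.8 − 20·log₁₀(7.7) = 81.070 dB; L_B = 101.8 − 20·log₁₀(9.5) = 82.246 dB.
Combined: 10·log₁₀(10^(81.070/10)+10^(82.246/10)) = 84.71 dB SPL.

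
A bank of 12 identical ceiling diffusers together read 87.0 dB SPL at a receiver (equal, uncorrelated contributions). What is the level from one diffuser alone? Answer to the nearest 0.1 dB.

76.2 dB SPL

12 equal incoherent sources add 10·log₁₀(12) = 10.79 dB over one source.
L_one = 87.0 − 10.79 = 76.2 dB SPL.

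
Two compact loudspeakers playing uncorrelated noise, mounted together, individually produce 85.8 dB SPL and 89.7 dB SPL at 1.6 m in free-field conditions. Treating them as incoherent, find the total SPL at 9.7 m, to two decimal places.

Combined at 1.6 m: 10·log₁₀(10^(85.8/10)+10^(89.7/10)) = 91.184 dB SPL.
Then apply −20·log₁₀(9.7/1.6) = -15.653 dB → 75.53 dB SPL.

75.53 dB SPL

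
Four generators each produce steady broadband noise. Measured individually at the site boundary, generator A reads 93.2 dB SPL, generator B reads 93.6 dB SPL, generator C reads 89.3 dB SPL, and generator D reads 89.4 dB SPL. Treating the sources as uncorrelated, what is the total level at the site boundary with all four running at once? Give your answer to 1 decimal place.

97.9 dB SPL

Incoherent sources sum as intensities:
L_total = 10·log₁₀(10^(93.2/10) + 10^(93.6/10) + 10^(89.3/10) + 10^(89.4/10)) = 10·log₁₀(6102000000) = 97.9 dB SPL.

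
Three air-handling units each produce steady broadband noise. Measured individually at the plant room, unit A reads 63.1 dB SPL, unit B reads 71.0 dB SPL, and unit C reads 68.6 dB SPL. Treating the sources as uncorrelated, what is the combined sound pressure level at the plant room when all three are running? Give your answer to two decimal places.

Uncorrelated sources add in intensity (power), not in dB.
L_total = 10·log₁₀(10^(63.1/10) + 10^(71.0/10) + 10^(68.6/10)) = 10·log₁₀(21880000) = 73.40 dB SPL.

73.40 dB SPL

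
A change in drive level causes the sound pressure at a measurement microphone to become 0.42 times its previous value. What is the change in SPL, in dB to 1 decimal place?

-7.5 dB

Sound pressure is an amplitude quantity: ΔL = 20·log₁₀(p₂/p₁).
20·log₁₀(0.42) = -7.5 dB.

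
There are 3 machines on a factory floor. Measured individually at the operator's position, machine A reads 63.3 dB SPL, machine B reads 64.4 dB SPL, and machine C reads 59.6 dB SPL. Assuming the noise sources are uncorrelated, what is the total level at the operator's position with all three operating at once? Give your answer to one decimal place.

67.6 dB SPL

Uncorrelated sources add in intensity (power), not in dB.
L_total = 10·log₁₀(10^(63.3/10) + 10^(64.4/10) + 10^(59.6/10)) = 10·log₁₀(5804000) = 67.6 dB SPL.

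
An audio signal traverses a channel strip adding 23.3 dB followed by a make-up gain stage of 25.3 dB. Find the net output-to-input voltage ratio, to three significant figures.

269

Net gain = 23.3 + 25.3 = 48.6 dB.
Voltage ratio = 10^(48.6/20) = 269.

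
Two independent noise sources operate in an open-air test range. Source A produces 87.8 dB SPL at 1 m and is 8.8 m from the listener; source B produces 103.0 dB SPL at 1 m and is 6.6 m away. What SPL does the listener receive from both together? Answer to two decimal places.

86.68 dB SPL

At the listener: L_A = 87.8 − 20·log₁₀(8.8) = 68.910 dB; L_B = 103.0 − 20·log₁₀(6.6) = 86.609 dB.
Combined: 10·log₁₀(10^(68.910/10)+10^(86.609/10)) = 86.68 dB SPL.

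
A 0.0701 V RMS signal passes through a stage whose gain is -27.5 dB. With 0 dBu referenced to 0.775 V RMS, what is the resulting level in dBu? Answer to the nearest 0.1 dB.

-48.4 dBu

Input level: 20·log₁₀(0.0701/0.775) = -20.87 dBu.
Output: -20.87 − 27.5 = -48.4 dBu.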